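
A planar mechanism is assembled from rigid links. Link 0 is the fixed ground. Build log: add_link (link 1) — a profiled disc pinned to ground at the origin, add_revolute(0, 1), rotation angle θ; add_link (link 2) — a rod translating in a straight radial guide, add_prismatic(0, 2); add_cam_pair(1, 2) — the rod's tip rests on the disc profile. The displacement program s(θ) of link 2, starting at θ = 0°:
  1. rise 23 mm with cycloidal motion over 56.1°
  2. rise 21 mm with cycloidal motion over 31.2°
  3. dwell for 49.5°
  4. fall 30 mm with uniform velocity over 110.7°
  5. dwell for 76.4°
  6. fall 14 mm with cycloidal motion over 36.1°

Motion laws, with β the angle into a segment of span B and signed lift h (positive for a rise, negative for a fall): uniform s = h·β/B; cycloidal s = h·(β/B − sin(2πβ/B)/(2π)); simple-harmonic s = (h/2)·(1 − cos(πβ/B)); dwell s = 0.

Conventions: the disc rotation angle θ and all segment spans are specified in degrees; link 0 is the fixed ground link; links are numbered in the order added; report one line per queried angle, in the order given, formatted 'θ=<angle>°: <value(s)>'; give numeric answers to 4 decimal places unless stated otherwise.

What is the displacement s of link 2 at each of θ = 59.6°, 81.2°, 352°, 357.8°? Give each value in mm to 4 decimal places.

seg 1 [0°–56.1°] cycloidal, h=23: full span → s += 23 → s = 23.0000
seg 2 [56.1°–87.3°] cycloidal, h=21: θ=59.6° here. β=3.5, B=31.2. 21·(0.1122 − sin(2π·0.1122)/(2π)) = 0.1903 → s = 23.1903
seg 2 [56.1°–87.3°] cycloidal, h=21: θ=81.2° here. β=25.1, B=31.2. 21·(0.8045 − sin(2π·0.8045)/(2π)) = 20.0425 → s = 43.0425
seg 2 [56.1°–87.3°] cycloidal, h=21: full span → s += 21 → s = 44.0000
seg 3 [87.3°–136.8°] dwell: s stays 44.0000
seg 4 [136.8°–247.5°] uniform, h=-30: full span → s += -30 → s = 14.0000
seg 5 [247.5°–323.9°] dwell: s stays 14.0000
seg 6 [323.9°–360°] cycloidal, h=-14: θ=352° here. β=28.1, B=36.1. -14·(0.7784 − sin(2π·0.7784)/(2π)) = -13.0903 → s = 0.9097
seg 6 [323.9°–360°] cycloidal, h=-14: θ=357.8° here. β=33.9, B=36.1. -14·(0.9391 − sin(2π·0.9391)/(2π)) = -13.9793 → s = 0.0207

θ=59.6°: 23.1903
θ=81.2°: 43.0425
θ=352°: 0.9097
θ=357.8°: 0.0207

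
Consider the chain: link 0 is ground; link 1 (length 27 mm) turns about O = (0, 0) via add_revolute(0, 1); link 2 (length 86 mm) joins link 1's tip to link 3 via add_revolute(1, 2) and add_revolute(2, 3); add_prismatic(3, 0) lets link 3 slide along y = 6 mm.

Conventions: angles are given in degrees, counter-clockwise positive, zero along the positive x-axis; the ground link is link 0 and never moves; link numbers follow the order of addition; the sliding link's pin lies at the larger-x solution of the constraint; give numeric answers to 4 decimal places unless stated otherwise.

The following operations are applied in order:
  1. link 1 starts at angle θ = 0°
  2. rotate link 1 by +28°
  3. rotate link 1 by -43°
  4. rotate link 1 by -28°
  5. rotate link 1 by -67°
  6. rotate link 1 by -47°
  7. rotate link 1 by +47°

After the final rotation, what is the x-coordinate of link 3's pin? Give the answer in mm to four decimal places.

geometry: r = 27 mm, L = 86 mm, e = 6 mm; θ starts at 0°
rotate link 1 by +28°: θ ← 0° +28° = 28°
rotate link 1 by -43°: θ ← 28° -43° = -15°
rotate link 1 by -28°: θ ← -15° -28° = -43°
rotate link 1 by -67°: θ ← -43° -67° = -110°
rotate link 1 by -47°: θ ← -110° -47° = -157°
rotate link 1 by +47°: θ ← -157° +47° = -110°
crank pin P = (r cos θ, r sin θ) = (-9.234544, -25.371701)
h = r sin θ − e = -25.371701 − 6 = -31.371701
x = r cos θ + √(L² − h²) = -9.234544 + 80.073818 = 70.839275

70.8393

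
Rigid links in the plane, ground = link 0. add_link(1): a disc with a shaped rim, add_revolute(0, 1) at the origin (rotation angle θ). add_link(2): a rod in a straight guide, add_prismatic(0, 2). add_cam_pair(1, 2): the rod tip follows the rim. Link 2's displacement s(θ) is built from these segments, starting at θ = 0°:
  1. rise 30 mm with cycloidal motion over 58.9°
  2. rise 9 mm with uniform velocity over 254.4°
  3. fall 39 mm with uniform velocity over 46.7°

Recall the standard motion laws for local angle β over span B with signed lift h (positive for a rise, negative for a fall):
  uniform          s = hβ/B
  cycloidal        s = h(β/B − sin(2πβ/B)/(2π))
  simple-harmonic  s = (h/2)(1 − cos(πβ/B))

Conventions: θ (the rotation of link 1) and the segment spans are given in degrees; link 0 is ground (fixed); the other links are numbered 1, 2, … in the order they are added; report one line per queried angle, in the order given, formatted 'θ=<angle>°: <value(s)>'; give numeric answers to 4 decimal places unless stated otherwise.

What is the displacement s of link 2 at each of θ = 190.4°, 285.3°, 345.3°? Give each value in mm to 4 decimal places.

segment 1 (0° to 58.9°, cycloidal, h = 30) is passed completely: s = 0.0000 + (30) = 30.0000
θ = 190.4° falls in segment 2 (58.9° to 313.3°, uniform, h = 9): β = 190.4 − 58.9 = 131.5°, B = 254.4°; Δs = 9·131.5/254.4 = 4.6521; s = 30.0000 + 4.6521 = 34.6521
θ = 285.3° falls in segment 2 (58.9° to 313.3°, uniform, h = 9): β = 285.3 − 58.9 = 226.4°, B = 254.4°; Δs = 9·226.4/254.4 = 8.0094; s = 30.0000 + 8.0094 = 38.0094
segment 2 (58.9° to 313.3°, uniform, h = 9) is passed completely: s = 30.0000 + (9) = 39.0000
θ = 345.3° falls in segment 3 (313.3° to 360°, uniform, h = -39): β = 345.3 − 313.3 = 32°, B = 46.7°; Δs = -39·32/46.7 = -26.7238; s = 39.0000 − 26.7238 = 12.2762

θ=190.4°: 34.6521
θ=285.3°: 38.0094
θ=345.3°: 12.2762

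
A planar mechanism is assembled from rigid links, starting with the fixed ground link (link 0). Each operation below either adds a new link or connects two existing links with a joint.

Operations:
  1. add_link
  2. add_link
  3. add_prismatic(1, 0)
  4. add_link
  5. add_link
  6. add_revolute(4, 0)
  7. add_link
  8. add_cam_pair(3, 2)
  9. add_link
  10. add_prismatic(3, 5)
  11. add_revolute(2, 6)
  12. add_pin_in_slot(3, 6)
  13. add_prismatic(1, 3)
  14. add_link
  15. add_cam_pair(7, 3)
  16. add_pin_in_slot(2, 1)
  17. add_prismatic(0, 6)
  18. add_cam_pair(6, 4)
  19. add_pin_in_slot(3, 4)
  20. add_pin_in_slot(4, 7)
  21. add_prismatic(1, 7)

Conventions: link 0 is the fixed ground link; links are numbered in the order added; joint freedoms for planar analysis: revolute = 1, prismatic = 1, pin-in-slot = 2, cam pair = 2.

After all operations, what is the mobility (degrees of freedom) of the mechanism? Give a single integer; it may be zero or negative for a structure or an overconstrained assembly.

ground; <1,0,0>
#1 <2,0,0>
#2 <3,0,0>
P:1↔0 J1 <3,1,0>
#3 <4,1,0>
#4 <5,1,0>
R:4↔0 J1 <5,2,0>
#5 <6,2,0>
C:3↔2 J2 <6,2,1>
#6 <7,2,1>
P:3↔5 J1 <7,3,1>
R:2↔6 J1 <7,4,1>
PS:3↔6 J2 <7,4,2>
P:1↔3 J1 <7,5,2>
#7 <8,5,2>
C:7↔3 J2 <8,5,3>
PS:2↔1 J2 <8,5,4>
P:0↔6 J1 <8,6,4>
C:6↔4 J2 <8,6,5>
PS:3↔4 J2 <8,6,6>
PS:4↔7 J2 <8,6,7>
P:1↔7 J1 <8,7,7>
3×7 − 2×7 − 1×7 = 0

M = 0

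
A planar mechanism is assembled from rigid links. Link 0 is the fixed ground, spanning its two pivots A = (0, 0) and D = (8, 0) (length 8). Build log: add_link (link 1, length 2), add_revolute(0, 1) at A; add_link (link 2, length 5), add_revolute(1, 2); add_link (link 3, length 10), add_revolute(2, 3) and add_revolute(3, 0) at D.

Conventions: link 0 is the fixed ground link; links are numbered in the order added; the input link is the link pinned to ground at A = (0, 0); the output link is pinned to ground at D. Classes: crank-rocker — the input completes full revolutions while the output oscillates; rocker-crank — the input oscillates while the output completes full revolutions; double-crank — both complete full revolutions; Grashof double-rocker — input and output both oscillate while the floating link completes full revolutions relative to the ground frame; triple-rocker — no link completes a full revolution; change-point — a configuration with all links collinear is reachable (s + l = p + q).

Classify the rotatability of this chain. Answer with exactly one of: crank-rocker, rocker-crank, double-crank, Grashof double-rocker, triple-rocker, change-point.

lengths: ground=8, input=2, coupler=5, output=10
sorted: s=2 (shortest), l=10 (longest), p+q=13
s + l = 12 vs p + q = 13
s + l < p + q (Grashof) with shortest = input link → crank-rocker

crank-rocker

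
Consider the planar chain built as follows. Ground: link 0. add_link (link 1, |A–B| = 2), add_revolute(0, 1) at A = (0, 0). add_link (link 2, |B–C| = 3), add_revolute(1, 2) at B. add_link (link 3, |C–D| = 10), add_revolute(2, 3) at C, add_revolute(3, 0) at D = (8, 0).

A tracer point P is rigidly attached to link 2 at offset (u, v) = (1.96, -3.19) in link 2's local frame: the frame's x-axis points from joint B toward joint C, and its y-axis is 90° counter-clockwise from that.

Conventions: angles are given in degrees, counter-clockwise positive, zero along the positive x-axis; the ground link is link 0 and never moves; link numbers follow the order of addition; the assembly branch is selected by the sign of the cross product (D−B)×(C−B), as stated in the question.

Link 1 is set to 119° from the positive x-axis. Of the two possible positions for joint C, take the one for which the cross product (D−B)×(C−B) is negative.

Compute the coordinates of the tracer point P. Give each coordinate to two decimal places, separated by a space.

A=(0,0), D=(8.00,0)
B = A + 2.00·(cos119°, sin119°) = (-0.9696, 1.7492)
|BD| = 9.1386
circle(B,3.00) ∩ circle(D,10.00): a=-0.4096, h=2.9719
  candidates: C₊=(-0.8028,4.7446) cross=27.159; C₋=(-1.9405,-1.0893) cross=-27.159
  branch - wants cross < 0 → take C=(-1.9405,-1.0893) (cross=-27.159)
ex = (C−B)/|BC| = (-0.3236,-0.9462); ey = (0.9462,-0.3236)
P = B + 1.96·ex + -3.19·ey = (-4.6223,0.9271)

-4.62 0.93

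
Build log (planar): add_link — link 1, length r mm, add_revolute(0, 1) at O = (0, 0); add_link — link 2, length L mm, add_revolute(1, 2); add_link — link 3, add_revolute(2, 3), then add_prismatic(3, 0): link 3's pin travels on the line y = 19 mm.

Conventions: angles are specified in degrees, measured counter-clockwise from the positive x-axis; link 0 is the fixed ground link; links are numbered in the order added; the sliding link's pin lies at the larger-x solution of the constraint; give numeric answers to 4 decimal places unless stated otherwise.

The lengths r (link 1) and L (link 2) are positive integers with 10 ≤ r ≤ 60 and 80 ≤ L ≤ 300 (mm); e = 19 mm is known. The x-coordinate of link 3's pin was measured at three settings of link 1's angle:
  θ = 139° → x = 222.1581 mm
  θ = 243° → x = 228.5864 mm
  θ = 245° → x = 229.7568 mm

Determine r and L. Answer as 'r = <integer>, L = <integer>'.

constraint per measurement: (x − r cos θ)² + (r sin θ − e)² = L²
subtracting the θ₁ and θ₂ equations cancels the r² and L² terms:
r = (x₁² − x₂²) / (2[(x₁cos θ₁ + e sin θ₁) − (x₂cos θ₂ + e sin θ₂)]) = 41.9997 → r = 42
L² = (x₁ − r cos θ₁)² + (r sin θ₁ − e)² = 64515.9983 → L = 254.0000 → L = 254
check at θ₃=245°: x = 229.7568 (printed 229.7568) ✓

r = 42, L = 254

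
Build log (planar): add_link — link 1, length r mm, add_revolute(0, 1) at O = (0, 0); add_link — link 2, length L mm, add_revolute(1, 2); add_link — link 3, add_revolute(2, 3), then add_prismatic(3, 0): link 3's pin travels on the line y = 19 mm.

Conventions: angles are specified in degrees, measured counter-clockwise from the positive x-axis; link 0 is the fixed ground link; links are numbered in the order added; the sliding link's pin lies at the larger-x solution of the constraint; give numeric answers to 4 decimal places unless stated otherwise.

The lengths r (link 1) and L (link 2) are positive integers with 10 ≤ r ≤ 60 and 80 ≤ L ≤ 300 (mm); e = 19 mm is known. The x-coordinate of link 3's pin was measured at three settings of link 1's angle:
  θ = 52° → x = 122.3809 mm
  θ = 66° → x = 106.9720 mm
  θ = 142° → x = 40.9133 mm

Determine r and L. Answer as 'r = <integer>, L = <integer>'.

constraint per measurement: (x − r cos θ)² + (r sin θ − e)² = L²
subtracting the θ₁ and θ₂ equations cancels the r² and L² terms:
r = (x₁² − x₂²) / (2[(x₁cos θ₁ + e sin θ₁) − (x₂cos θ₂ + e sin θ₂)]) = 60.0000 → r = 60
L² = (x₁ − r cos θ₁)² + (r sin θ₁ − e)² = 8099.9955 → L = 90.0000 → L = 90
check at θ₃=142°: x = 40.9133 (printed 40.9133) ✓

r = 60, L = 90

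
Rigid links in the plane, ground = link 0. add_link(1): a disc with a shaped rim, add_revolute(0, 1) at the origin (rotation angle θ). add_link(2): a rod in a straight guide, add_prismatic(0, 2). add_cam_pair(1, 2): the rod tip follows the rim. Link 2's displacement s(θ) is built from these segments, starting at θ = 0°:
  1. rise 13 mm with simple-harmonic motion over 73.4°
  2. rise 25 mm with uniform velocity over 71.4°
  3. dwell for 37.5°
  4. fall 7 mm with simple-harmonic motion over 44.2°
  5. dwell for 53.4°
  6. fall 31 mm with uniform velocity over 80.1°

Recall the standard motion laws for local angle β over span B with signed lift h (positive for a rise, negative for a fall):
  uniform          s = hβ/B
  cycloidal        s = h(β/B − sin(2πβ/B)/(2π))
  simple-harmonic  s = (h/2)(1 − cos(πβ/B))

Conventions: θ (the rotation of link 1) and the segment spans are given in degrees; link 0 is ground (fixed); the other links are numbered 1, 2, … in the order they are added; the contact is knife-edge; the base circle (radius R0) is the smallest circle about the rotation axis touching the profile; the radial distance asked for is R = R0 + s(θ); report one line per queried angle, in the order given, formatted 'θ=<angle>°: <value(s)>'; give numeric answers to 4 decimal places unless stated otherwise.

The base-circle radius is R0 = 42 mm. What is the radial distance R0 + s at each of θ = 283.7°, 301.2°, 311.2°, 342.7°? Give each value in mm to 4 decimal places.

segment 1 (0° to 73.4°, simple-harmonic, h = 13) is passed completely: s = 0.0000 + (13) = 13.0000
segment 2 (73.4° to 144.8°, uniform, h = 25) is passed completely: s = 13.0000 + (25) = 38.0000
segment 3 (144.8° to 182.3°, dwell): s unchanged at 38.0000
segment 4 (182.3° to 226.5°, simple-harmonic, h = -7) is passed completely: s = 38.0000 + (-7) = 31.0000
segment 5 (226.5° to 279.9°, dwell): s unchanged at 31.0000
θ = 283.7° falls in segment 6 (279.9° to 360°, uniform, h = -31): β = 283.7 − 279.9 = 3.8°, B = 80.1°; Δs = -31·3.8/80.1 = -1.4707; s = 31.0000 − 1.4707 = 29.5293
θ = 301.2° falls in segment 6 (279.9° to 360°, uniform, h = -31): β = 301.2 − 279.9 = 21.3°, B = 80.1°; Δs = -31·21.3/80.1 = -8.2434; s = 31.0000 − 8.2434 = 22.7566
θ = 311.2° falls in segment 6 (279.9° to 360°, uniform, h = -31): β = 311.2 − 279.9 = 31.3°, B = 80.1°; Δs = -31·31.3/80.1 = -12.1136; s = 31.0000 − 12.1136 = 18.8864
θ = 342.7° falls in segment 6 (279.9° to 360°, uniform, h = -31): β = 342.7 − 279.9 = 62.8°, B = 80.1°; Δs = -31·62.8/80.1 = -24.3046; s = 31.0000 − 24.3046 = 6.6954
θ=283.7°: R = R0 + s = 42 + 29.5293 = 71.5293
θ=301.2°: R = R0 + s = 42 + 22.7566 = 64.7566
θ=311.2°: R = R0 + s = 42 + 18.8864 = 60.8864
θ=342.7°: R = R0 + s = 42 + 6.6954 = 48.6954

θ=283.7°: 71.5293
θ=301.2°: 64.7566
θ=311.2°: 60.8864
θ=342.7°: 48.6954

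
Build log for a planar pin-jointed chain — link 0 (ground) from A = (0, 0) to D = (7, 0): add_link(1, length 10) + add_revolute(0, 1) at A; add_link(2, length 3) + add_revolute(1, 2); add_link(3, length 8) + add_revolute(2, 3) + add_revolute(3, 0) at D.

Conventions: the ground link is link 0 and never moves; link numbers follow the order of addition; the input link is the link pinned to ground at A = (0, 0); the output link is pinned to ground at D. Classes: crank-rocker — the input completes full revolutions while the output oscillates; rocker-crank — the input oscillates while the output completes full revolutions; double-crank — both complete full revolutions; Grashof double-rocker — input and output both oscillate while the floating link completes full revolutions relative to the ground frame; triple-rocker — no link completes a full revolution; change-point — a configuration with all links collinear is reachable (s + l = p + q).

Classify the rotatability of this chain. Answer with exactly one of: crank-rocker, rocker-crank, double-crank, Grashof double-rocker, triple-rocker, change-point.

lengths: ground=7, input=10, coupler=3, output=8
sorted: s=3 (shortest), l=10 (longest), p+q=15
s + l = 13 vs p + q = 15
s + l < p + q (Grashof) with shortest = coupler link → Grashof double-rocker

Grashof double-rocker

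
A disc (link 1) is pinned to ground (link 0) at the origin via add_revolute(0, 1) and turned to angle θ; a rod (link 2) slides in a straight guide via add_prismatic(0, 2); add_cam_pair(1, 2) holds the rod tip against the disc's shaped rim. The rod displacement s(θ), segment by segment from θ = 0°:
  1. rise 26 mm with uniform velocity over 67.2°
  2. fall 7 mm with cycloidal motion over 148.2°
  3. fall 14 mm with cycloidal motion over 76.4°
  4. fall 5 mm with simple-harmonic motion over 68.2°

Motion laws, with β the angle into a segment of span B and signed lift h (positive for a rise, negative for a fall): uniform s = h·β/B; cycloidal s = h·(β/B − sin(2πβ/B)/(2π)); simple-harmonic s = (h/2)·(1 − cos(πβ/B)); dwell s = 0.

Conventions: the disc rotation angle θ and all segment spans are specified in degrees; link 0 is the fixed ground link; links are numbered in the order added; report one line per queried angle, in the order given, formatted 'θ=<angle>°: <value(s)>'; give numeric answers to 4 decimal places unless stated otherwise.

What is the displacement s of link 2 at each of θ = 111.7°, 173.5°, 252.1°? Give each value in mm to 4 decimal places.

segment 1 (0° to 67.2°, uniform, h = 26) is passed completely: s = 0.0000 + (26) = 26.0000
θ = 111.7° falls in segment 2 (67.2° to 215.4°, cycloidal, h = -7): β = 111.7 − 67.2 = 44.5°, B = 148.2°; Δs = -7·(0.3003 − sin(2π·0.3003)/(2π)) = -1.0429; s = 26.0000 − 1.0429 = 24.9571
θ = 173.5° falls in segment 2 (67.2° to 215.4°, cycloidal, h = -7): β = 173.5 − 67.2 = 106.3°, B = 148.2°; Δs = -7·(0.7173 − sin(2π·0.7173)/(2π)) = -6.1115; s = 26.0000 − 6.1115 = 19.8885
segment 2 (67.2° to 215.4°, cycloidal, h = -7) is passed completely: s = 26.0000 + (-7) = 19.0000
θ = 252.1° falls in segment 3 (215.4° to 291.8°, cycloidal, h = -14): β = 252.1 − 215.4 = 36.7°, B = 76.4°; Δs = -14·(0.4804 − sin(2π·0.4804)/(2π)) = -6.4510; s = 19.0000 − 6.4510 = 12.5490

θ=111.7°: 24.9571
θ=173.5°: 19.8885
θ=252.1°: 12.5490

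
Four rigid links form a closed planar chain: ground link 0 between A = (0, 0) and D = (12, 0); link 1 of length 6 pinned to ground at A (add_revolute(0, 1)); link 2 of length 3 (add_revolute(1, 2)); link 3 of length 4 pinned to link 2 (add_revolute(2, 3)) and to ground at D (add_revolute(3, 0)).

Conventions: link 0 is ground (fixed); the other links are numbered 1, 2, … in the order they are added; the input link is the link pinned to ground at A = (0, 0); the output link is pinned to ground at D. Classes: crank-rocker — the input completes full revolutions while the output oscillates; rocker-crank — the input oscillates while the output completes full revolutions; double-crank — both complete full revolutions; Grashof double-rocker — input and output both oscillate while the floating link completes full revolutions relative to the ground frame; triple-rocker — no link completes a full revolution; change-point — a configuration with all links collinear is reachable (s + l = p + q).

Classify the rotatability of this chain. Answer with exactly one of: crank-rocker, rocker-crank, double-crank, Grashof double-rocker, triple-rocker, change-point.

lengths: ground=12, input=6, coupler=3, output=4
sorted: s=3 (shortest), l=12 (longest), p+q=10
s + l = 15 vs p + q = 10
s + l > p + q → non-Grashof → no link fully rotates → triple-rocker

triple-rocker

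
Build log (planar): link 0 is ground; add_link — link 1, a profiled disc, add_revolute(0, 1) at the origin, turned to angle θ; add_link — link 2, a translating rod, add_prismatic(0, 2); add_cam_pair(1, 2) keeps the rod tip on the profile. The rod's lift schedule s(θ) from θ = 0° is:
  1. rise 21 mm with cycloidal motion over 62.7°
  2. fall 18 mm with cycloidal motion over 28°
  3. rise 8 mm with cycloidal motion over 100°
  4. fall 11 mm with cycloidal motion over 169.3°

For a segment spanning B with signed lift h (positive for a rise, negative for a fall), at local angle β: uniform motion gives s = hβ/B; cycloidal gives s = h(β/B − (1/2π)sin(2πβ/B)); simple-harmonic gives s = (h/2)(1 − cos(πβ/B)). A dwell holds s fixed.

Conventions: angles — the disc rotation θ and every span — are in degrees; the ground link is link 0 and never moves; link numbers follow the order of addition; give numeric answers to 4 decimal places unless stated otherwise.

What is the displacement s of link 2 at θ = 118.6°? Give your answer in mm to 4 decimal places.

seg 1 [0°–62.7°] cycloidal, h=21: full span → s += 21 → s = 21.0000
seg 2 [62.7°–90.7°] cycloidal, h=-18: full span → s += -18 → s = 3.0000
seg 3 [90.7°–190.7°] cycloidal, h=8: θ=118.6° here. β=27.9, B=100. 8·(0.2790 − sin(2π·0.2790)/(2π)) = 0.9798 → s = 3.9798

3.9798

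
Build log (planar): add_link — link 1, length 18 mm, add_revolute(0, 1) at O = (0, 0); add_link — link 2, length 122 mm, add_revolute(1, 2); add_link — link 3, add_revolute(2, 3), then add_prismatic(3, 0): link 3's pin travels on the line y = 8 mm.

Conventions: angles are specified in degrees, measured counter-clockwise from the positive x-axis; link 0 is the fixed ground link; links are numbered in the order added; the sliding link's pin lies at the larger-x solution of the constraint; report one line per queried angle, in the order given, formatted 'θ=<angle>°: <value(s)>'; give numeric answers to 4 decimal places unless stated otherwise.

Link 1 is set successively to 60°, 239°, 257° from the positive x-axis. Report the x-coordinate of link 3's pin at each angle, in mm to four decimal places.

geometry: r = 18 mm, L = 122 mm, e = 8 mm
θ=60°: crank pin P = (r cos θ, r sin θ) = (9.000000, 15.588457)
θ=60°: h = r sin θ − e = 15.588457 − 8 = 7.588457
θ=60°: x = r cos θ + √(L² − h²) = 9.000000 + 121.763768 = 130.763768
θ=239°: crank pin P = (r cos θ, r sin θ) = (-9.270685, -15.429011)
θ=239°: h = r sin θ − e = -15.429011 − 8 = -23.429011
θ=239°: x = r cos θ + √(L² − h²) = -9.270685 + 119.729200 = 110.458515
θ=257°: crank pin P = (r cos θ, r sin θ) = (-4.049119, -17.538661)
θ=257°: h = r sin θ − e = -17.538661 − 8 = -25.538661
θ=257°: x = r cos θ + √(L² − h²) = -4.049119 + 119.297011 = 115.247892

θ=60°: 130.7638
θ=239°: 110.4585
θ=257°: 115.2479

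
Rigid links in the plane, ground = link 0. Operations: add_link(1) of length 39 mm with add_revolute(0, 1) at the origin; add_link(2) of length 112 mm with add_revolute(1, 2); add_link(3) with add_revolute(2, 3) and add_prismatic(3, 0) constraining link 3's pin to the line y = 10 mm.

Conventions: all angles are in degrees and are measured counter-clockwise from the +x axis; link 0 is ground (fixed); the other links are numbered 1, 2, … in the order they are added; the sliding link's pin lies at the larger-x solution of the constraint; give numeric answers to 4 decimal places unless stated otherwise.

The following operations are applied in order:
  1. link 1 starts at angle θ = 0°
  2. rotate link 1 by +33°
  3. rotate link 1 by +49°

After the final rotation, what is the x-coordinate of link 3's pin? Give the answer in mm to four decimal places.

geometry: r = 39 mm, L = 112 mm, e = 10 mm; θ starts at 0°
rotate link 1 by +33°: θ ← 0° +33° = 33°
rotate link 1 by +49°: θ ← 33° +49° = 82°
crank pin P = (r cos θ, r sin θ) = (5.427751, 38.620455)
h = r sin θ − e = 38.620455 − 10 = 28.620455
x = r cos θ + √(L² − h²) = 5.427751 + 108.281437 = 113.709188

113.7092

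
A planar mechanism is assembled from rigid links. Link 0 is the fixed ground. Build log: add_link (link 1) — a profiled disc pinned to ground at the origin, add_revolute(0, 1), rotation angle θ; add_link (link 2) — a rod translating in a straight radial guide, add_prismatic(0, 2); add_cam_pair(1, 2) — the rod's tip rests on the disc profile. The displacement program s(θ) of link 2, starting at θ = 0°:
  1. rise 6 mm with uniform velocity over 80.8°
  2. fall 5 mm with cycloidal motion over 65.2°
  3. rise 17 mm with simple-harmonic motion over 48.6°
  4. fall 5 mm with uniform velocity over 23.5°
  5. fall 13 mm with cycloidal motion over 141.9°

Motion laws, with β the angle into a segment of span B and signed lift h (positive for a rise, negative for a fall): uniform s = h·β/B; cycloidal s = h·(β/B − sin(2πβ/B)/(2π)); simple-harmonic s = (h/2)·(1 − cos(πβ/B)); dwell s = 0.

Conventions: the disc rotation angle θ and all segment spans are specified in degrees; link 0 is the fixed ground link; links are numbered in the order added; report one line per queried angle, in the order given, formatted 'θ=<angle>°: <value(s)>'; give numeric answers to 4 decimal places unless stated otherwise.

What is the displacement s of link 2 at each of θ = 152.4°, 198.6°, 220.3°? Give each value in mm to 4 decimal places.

seg 1 [0°–80.8°] uniform, h=6: full span → s += 6 → s = 6.0000
seg 2 [80.8°–146°] cycloidal, h=-5: full span → s += -5 → s = 1.0000
seg 3 [146°–194.6°] simple-harmonic, h=17: θ=152.4° here. β=6.4, B=48.6. 17/2·(1 − cos(π·0.1317)) = 0.7171 → s = 1.7171
seg 3 [146°–194.6°] simple-harmonic, h=17: full span → s += 17 → s = 18.0000
seg 4 [194.6°–218.1°] uniform, h=-5: θ=198.6° here. β=4, B=23.5. -5·4/23.5 = -0.8511 → s = 17.1489
seg 4 [194.6°–218.1°] uniform, h=-5: full span → s += -5 → s = 13.0000
seg 5 [218.1°–360°] cycloidal, h=-13: θ=220.3° here. β=2.2, B=141.9. -13·(0.0155 − sin(2π·0.0155)/(2π)) = -0.0003 → s = 12.9997

θ=152.4°: 1.7171
θ=198.6°: 17.1489
θ=220.3°: 12.9997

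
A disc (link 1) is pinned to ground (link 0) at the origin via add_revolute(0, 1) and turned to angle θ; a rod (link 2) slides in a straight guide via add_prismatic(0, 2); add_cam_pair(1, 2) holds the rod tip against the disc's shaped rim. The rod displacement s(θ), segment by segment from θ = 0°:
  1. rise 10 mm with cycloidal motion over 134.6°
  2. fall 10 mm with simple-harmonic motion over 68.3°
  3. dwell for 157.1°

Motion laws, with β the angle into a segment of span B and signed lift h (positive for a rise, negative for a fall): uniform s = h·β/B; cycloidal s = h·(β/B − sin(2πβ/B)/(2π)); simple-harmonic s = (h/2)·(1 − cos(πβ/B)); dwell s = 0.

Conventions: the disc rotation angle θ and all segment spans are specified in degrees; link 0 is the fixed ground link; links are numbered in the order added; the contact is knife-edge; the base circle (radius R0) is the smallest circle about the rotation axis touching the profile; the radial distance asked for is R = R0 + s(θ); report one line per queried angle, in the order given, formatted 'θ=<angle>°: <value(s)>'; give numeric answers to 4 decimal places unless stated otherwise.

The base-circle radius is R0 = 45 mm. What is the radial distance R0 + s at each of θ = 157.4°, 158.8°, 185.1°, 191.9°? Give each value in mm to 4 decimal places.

segment 1 (0° to 134.6°, cycloidal, h = 10) is passed completely: s = 0.0000 + (10) = 10.0000
θ = 157.4° falls in segment 2 (134.6° to 202.9°, simple-harmonic, h = -10): β = 157.4 − 134.6 = 22.8°, B = 68.3°; Δs = -10/2·(1 − cos(π·0.3338)) = -2.5066; s = 10.0000 − 2.5066 = 7.4934
θ = 158.8° falls in segment 2 (134.6° to 202.9°, simple-harmonic, h = -10): β = 158.8 − 134.6 = 24.2°, B = 68.3°; Δs = -10/2·(1 − cos(π·0.3543)) = -2.7907; s = 10.0000 − 2.7907 = 7.2093
θ = 185.1° falls in segment 2 (134.6° to 202.9°, simple-harmonic, h = -10): β = 185.1 − 134.6 = 50.5°, B = 68.3°; Δs = -10/2·(1 − cos(π·0.7394)) = -8.4157; s = 10.0000 − 8.4157 = 1.5843
θ = 191.9° falls in segment 2 (134.6° to 202.9°, simple-harmonic, h = -10): β = 191.9 − 134.6 = 57.3°, B = 68.3°; Δs = -10/2·(1 − cos(π·0.8389)) = -9.3735; s = 10.0000 − 9.3735 = 0.6265
θ=157.4°: R = R0 + s = 45 + 7.4934 = 52.4934
θ=158.8°: R = R0 + s = 45 + 7.2093 = 52.2093
θ=185.1°: R = R0 + s = 45 + 1.5843 = 46.5843
θ=191.9°: R = R0 + s = 45 + 0.6265 = 45.6265

θ=157.4°: 52.4934
θ=158.8°: 52.2093
θ=185.1°: 46.5843
θ=191.9°: 45.6265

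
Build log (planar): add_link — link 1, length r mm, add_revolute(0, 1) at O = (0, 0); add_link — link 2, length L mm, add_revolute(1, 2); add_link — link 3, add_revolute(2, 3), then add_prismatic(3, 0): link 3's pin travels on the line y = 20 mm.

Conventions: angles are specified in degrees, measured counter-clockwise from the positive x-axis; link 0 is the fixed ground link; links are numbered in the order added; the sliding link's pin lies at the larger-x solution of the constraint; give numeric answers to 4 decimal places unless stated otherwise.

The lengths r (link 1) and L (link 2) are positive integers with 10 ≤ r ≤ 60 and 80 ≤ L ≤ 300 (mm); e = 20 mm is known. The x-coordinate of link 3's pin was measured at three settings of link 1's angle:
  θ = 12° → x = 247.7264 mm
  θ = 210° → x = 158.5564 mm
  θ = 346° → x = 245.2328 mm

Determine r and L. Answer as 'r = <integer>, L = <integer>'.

constraint per measurement: (x − r cos θ)² + (r sin θ − e)² = L²
subtracting the θ₁ and θ₂ equations cancels the r² and L² terms:
r = (x₁² − x₂²) / (2[(x₁cos θ₁ + e sin θ₁) − (x₂cos θ₂ + e sin θ₂)]) = 46.0000 → r = 46
L² = (x₁ − r cos θ₁)² + (r sin θ₁ − e)² = 41209.0172 → L = 203.0000 → L = 203
check at θ₃=346°: x = 245.2328 (printed 245.2328) ✓

r = 46, L = 203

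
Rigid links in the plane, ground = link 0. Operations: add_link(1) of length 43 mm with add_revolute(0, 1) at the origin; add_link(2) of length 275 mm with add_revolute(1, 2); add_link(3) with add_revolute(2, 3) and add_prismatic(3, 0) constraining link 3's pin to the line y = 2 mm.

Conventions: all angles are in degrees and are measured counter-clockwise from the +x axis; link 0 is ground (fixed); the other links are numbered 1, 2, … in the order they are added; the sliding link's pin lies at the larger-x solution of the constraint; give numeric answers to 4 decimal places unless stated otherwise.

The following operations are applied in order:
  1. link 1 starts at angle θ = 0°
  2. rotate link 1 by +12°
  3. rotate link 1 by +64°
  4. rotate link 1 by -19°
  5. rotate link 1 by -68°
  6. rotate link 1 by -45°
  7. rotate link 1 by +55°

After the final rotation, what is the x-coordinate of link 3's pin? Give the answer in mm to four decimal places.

geometry: r = 43 mm, L = 275 mm, e = 2 mm; θ starts at 0°
rotate link 1 by +12°: θ ← 0° +12° = 12°
rotate link 1 by +64°: θ ← 12° +64° = 76°
rotate link 1 by -19°: θ ← 76° -19° = 57°
rotate link 1 by -68°: θ ← 57° -68° = -11°
rotate link 1 by -45°: θ ← -11° -45° = -56°
rotate link 1 by +55°: θ ← -56° +55° = -1°
crank pin P = (r cos θ, r sin θ) = (42.993451, -0.750453)
h = r sin θ − e = -0.750453 − 2 = -2.750453
x = r cos θ + √(L² − h²) = 42.993451 + 274.986245 = 317.979696

317.9797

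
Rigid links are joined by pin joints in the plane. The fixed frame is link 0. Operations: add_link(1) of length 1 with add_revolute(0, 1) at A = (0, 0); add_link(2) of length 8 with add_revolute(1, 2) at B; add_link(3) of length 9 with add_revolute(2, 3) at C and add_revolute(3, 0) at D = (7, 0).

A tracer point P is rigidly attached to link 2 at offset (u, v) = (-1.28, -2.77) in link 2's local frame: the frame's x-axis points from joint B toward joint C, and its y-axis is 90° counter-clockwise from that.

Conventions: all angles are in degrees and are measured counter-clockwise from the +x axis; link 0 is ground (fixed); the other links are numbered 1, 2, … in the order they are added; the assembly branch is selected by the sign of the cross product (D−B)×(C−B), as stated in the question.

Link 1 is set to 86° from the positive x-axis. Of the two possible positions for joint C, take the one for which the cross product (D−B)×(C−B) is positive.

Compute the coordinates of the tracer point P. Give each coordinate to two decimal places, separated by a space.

A=(0,0), D=(7.00,0)
B = A + 1.00·(cos86°, sin86°) = (0.0698, 0.9976)
|BD| = 7.0017
circle(B,8.00) ∩ circle(D,9.00): a=2.2868, h=7.6662
  candidates: C₊=(3.4255,8.2597) cross=53.676; C₋=(1.2410,-6.9162) cross=-53.676
  branch + wants cross > 0 → take C=(3.4255,8.2597) (cross=53.676)
ex = (C−B)/|BC| = (0.4195,0.9078); ey = (-0.9078,0.4195)
P = B + -1.28·ex + -2.77·ey = (2.0474,-1.3263)

2.05 -1.33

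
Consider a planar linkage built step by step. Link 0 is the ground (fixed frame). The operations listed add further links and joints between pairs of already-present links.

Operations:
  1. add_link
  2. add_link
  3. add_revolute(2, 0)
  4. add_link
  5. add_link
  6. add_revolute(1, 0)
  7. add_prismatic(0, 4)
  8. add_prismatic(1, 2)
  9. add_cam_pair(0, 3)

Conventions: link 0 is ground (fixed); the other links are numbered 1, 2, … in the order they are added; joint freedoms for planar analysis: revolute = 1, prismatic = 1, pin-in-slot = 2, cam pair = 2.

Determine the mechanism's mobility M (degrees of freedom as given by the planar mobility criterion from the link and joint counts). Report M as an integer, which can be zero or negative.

L=1 J1=0 J2=0
add link → L=2 J1=0 J2=0
add link → L=3 J1=0 J2=0
R@2,0 dof=1 J1 → L=3 J1=1 J2=0
add link → L=4 J1=1 J2=0
add link → L=5 J1=1 J2=0
R@1,0 dof=1 J1 → L=5 J1=2 J2=0
P@0,4 dof=1 J1 → L=5 J1=3 J2=0
P@1,2 dof=1 J1 → L=5 J1=4 J2=0
C@0,3 dof=2 J2 → L=5 J1=4 J2=1
M=3(L−1)−2J1−J2=3·4−2·4−1=3

M = 3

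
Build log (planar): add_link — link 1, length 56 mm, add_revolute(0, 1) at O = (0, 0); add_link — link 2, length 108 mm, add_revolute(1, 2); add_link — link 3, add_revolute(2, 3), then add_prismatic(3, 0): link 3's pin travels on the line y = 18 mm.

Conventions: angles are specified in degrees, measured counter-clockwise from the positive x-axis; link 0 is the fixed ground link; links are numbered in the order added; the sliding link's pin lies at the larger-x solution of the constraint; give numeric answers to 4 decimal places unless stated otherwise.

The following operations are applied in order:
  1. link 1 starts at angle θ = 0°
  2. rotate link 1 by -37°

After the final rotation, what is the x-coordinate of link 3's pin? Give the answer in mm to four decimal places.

geometry: r = 56 mm, L = 108 mm, e = 18 mm; θ starts at 0°
rotate link 1 by -37°: θ ← 0° -37° = -37°
crank pin P = (r cos θ, r sin θ) = (44.723589, -33.701641)
h = r sin θ − e = -33.701641 − 18 = -51.701641
x = r cos θ + √(L² − h²) = 44.723589 + 94.820569 = 139.544157

139.5442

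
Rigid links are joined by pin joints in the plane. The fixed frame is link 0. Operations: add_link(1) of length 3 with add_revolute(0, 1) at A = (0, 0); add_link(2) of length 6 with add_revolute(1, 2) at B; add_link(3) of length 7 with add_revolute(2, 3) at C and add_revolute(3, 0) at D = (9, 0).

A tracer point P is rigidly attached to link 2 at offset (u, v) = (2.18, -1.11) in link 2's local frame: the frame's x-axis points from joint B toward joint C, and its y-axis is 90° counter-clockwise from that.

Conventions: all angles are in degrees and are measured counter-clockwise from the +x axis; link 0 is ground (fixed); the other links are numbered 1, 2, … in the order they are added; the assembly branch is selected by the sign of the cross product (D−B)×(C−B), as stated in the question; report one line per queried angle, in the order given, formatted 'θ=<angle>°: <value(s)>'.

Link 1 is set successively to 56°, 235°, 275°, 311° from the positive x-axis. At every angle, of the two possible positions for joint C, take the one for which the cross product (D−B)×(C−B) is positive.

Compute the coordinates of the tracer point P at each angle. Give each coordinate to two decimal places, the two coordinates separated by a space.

A=(0,0), D=(9.00,0)
θ=56°: B = A + 3.00·(cos56°, sin56°) = (1.6776, 2.4871)
θ=56°: |BD| = 7.7333
θ=56°: circle(B,6.00) ∩ circle(D,7.00): a=3.0261, h=5.1810
θ=56°:   candidates: C₊=(6.2092,6.4196) cross=40.066; C₋=(2.8767,-3.3919) cross=-40.066
θ=56°:   branch + wants cross > 0 → take C=(6.2092,6.4196) (cross=40.066)
θ=56°: ex = (C−B)/|BC| = (0.7553,0.6554); ey = (-0.6554,0.7553)
θ=56°: P = B + 2.18·ex + -1.11·ey = (4.0516,3.0776)
θ=235°: B = A + 3.00·(cos235°, sin235°) = (-1.7207, -2.4575)
θ=235°: |BD| = 10.9988
θ=235°: circle(B,6.00) ∩ circle(D,7.00): a=4.9084, h=3.4507
θ=235°:   candidates: C₊=(2.2926,2.0027) cross=37.954; C₋=(3.8346,-4.7243) cross=-37.954
θ=235°:   branch + wants cross > 0 → take C=(2.2926,2.0027) (cross=37.954)
θ=235°: ex = (C−B)/|BC| = (0.6689,0.7434); ey = (-0.7434,0.6689)
θ=235°: P = B + 2.18·ex + -1.11·ey = (0.5626,-1.5794)
θ=275°: B = A + 3.00·(cos275°, sin275°) = (0.2615, -2.9886)
θ=275°: |BD| = 9.2355
θ=275°: circle(B,6.00) ∩ circle(D,7.00): a=3.9139, h=4.5477
θ=275°:   candidates: C₊=(2.4932,2.5809) cross=42.000; C₋=(5.4364,-6.0250) cross=-42.000
θ=275°:   branch + wants cross > 0 → take C=(2.4932,2.5809) (cross=42.000)
θ=275°: ex = (C−B)/|BC| = (0.3720,0.9283); ey = (-0.9283,0.3720)
θ=275°: P = B + 2.18·ex + -1.11·ey = (2.1027,-1.3779)
θ=311°: B = A + 3.00·(cos311°, sin311°) = (1.9682, -2.2641)
θ=311°: |BD| = 7.3873
θ=311°: circle(B,6.00) ∩ circle(D,7.00): a=2.8138, h=5.2993
θ=311°:   candidates: C₊=(3.0224,3.6425) cross=39.148; C₋=(6.2707,-6.4460) cross=-39.148
θ=311°:   branch + wants cross > 0 → take C=(3.0224,3.6425) (cross=39.148)
θ=311°: ex = (C−B)/|BC| = (0.1757,0.9844); ey = (-0.9844,0.1757)
θ=311°: P = B + 2.18·ex + -1.11·ey = (3.4439,-0.3131)

θ=56°: 4.05 3.08
θ=235°: 0.56 -1.58
θ=275°: 2.10 -1.38
θ=311°: 3.44 -0.31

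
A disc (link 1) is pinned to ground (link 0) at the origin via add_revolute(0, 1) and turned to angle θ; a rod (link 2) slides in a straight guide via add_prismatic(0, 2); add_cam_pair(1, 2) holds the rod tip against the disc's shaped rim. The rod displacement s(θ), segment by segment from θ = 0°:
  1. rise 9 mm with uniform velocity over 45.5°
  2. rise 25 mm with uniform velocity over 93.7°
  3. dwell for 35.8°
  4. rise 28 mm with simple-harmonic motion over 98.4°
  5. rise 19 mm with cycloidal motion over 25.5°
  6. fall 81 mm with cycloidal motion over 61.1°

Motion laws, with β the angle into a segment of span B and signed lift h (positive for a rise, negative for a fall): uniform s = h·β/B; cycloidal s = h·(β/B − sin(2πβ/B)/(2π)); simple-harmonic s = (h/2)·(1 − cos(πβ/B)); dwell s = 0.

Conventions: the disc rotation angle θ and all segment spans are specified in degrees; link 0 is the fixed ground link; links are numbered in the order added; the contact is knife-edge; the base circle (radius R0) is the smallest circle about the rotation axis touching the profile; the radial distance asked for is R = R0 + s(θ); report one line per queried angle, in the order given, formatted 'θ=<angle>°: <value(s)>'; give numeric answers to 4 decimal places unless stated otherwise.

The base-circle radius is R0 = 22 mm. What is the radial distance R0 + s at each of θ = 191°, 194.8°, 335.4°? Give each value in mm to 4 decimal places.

segment 1 (0° to 45.5°, uniform, h = 9) is passed completely: s = 0.0000 + (9) = 9.0000
segment 2 (45.5° to 139.2°, uniform, h = 25) is passed completely: s = 9.0000 + (25) = 34.0000
segment 3 (139.2° to 175°, dwell): s unchanged at 34.0000
θ = 191° falls in segment 4 (175° to 273.4°, simple-harmonic, h = 28): β = 191 − 175 = 16°, B = 98.4°; Δs = 28/2·(1 − cos(π·0.1626)) = 1.7872; s = 34.0000 + 1.7872 = 35.7872
θ = 194.8° falls in segment 4 (175° to 273.4°, simple-harmonic, h = 28): β = 194.8 − 175 = 19.8°, B = 98.4°; Δs = 28/2·(1 − cos(π·0.2012)) = 2.7054; s = 34.0000 + 2.7054 = 36.7054
segment 4 (175° to 273.4°, simple-harmonic, h = 28) is passed completely: s = 34.0000 + (28) = 62.0000
segment 5 (273.4° to 298.9°, cycloidal, h = 19) is passed completely: s = 62.0000 + (19) = 81.0000
θ = 335.4° falls in segment 6 (298.9° to 360°, cycloidal, h = -81): β = 335.4 − 298.9 = 36.5°, B = 61.1°; Δs = -81·(0.5974 − sin(2π·0.5974)/(2π)) = -55.7927; s = 81.0000 − 55.7927 = 25.2073
θ=191°: R = R0 + s = 22 + 35.7872 = 57.7872
θ=194.8°: R = R0 + s = 22 + 36.7054 = 58.7054
θ=335.4°: R = R0 + s = 22 + 25.2073 = 47.2073

θ=191°: 57.7872
θ=194.8°: 58.7054
θ=335.4°: 47.2073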